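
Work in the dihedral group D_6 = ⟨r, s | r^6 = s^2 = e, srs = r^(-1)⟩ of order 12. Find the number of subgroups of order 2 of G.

|G| = 12 and 2 | 12, so subgroups of order 2 are possible by Lagrange.
The subgroups of order 2 are: {e, r^2s}; {e, r^3}; {e, r^3s}; {e, r^4s}; … (7 in all).
So G has 7 subgroups of order 2.

7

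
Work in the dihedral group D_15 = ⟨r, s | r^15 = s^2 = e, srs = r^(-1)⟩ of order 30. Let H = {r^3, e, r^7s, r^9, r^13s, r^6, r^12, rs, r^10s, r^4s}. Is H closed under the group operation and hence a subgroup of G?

|H| = 10 divides |G| = 30, consistent with Lagrange.
H contains the identity, every element's inverse is in H, and H is closed under ·: it is a subgroup.

Yes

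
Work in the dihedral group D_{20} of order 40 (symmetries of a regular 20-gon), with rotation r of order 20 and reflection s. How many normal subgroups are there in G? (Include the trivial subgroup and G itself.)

9

G has 48 subgroups. Checking conjugation-invariance by order — order 1: 1/1 normal; order 2: 1/21 normal; order 4: 1/11 normal; order 5: 1/1 normal; order 8: 0/5 normal; order 10: 1/5 normal; order 20: 3/3 normal; order 40: 1/1 normal.
Total normal subgroups: 9.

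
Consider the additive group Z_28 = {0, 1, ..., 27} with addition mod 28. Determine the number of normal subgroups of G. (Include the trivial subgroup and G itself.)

G is abelian, so every subgroup is normal.
G has 6 subgroups in total, hence 6 normal subgroups.

6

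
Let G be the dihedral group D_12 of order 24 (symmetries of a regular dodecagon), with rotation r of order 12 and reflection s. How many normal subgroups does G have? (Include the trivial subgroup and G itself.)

G has 34 subgroups. Checking conjugation-invariance by order — order 1: 1/1 normal; order 2: 1/13 normal; order 3: 1/1 normal; order 4: 1/7 normal; order 6: 1/5 normal; order 8: 0/3 normal; order 12: 3/3 normal; order 24: 1/1 normal.
Total normal subgroups: 9.

9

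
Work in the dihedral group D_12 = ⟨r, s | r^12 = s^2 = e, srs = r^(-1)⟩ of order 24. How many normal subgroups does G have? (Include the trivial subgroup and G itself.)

G has 34 subgroups. Checking conjugation-invariance by order — order 1: 1/1 normal; order 2: 1/13 normal; order 3: 1/1 normal; order 4: 1/7 normal; order 6: 1/5 normal; order 8: 0/3 normal; order 12: 3/3 normal; order 24: 1/1 normal.
Total normal subgroups: 9.

9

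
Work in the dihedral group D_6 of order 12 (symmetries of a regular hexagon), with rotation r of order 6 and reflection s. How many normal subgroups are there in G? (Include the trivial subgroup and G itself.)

7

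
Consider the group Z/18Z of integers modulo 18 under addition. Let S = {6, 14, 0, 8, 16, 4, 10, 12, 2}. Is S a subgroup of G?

|S| = 9 divides |G| = 18, consistent with Lagrange.
S contains the identity, every element's inverse is in S, and S is closed under +: it is a subgroup.
In fact S = ⟨2⟩.

Yes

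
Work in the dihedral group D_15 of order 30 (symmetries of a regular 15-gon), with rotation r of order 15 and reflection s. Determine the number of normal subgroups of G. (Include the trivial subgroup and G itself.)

5

G has 28 subgroups. Checking conjugation-invariance by order — order 1: 1/1 normal; order 2: 0/15 normal; order 3: 1/1 normal; order 5: 1/1 normal; order 6: 0/5 normal; order 10: 0/3 normal; order 15: 1/1 normal; order 30: 1/1 normal.
Total normal subgroups: 5.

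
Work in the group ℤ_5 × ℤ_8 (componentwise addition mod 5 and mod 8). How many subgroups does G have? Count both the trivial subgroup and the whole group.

|G| = 40, so by Lagrange every subgroup order divides 40. Divisors: 1, 2, 4, 5, 8, 10, 20, 40.
Subgroups by order — order 1: 1; order 2: 1; order 4: 1; order 5: 1; order 8: 1; order 10: 1; order 20: 1; order 40: 1.
Total: 1 + 1 + 1 + 1 + 1 + 1 + 1 + 1 = 8.

8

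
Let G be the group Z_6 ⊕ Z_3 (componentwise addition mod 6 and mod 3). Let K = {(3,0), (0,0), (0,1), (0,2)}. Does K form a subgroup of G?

|K| = 4 does not divide |G| = 18, so by Lagrange K is not a subgroup.

No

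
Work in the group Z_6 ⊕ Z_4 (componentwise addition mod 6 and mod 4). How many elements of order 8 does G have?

0

An element (a,b) has order lcm(ord(a), ord(b)); count pairs with lcm equal to 8.
Enumerating gives 0 such elements.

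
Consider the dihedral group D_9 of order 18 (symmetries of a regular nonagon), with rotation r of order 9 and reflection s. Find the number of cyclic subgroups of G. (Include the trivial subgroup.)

12

Group the elements of G by the cyclic subgroup they generate; each cyclic subgroup of order d accounts for φ(d) elements.
Cyclic subgroups by order — order 1: 1; order 2: 9; order 3: 1; order 9: 1.
Total: 12.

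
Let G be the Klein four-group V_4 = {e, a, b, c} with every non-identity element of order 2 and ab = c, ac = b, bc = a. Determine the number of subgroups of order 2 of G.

|G| = 4 and 2 | 4, so subgroups of order 2 are possible by Lagrange.
The subgroups of order 2 are: {e, a}; {e, b}; {e, c}.
So G has 3 subgroups of order 2.

3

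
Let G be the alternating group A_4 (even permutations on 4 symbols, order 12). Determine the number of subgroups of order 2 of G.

|G| = 12 and 2 | 12, so subgroups of order 2 are possible by Lagrange.
The subgroups of order 2 are: {e, (1 2)(3 4)}; {e, (1 3)(2 4)}; {e, (1 4)(2 3)}.
So G has 3 subgroups of order 2.

3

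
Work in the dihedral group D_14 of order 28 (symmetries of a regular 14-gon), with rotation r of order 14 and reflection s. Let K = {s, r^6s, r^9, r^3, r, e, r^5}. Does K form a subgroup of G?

No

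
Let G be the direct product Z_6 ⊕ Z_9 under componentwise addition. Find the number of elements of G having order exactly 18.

An element (a,b) has order lcm(ord(a), ord(b)); count pairs with lcm equal to 18.
Enumerating gives 18 such elements.

18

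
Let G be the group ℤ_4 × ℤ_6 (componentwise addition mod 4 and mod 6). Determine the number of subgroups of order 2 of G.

3

|G| = 24 and 2 | 24, so subgroups of order 2 are possible by Lagrange.
The subgroups of order 2 are: {(0,0), (0,3)}; {(0,0), (2,0)}; {(0,0), (2,3)}.
So G has 3 subgroups of order 2.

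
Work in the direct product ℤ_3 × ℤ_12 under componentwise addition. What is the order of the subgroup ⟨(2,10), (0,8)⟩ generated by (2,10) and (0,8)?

|⟨(2,10)⟩| = 6 and |⟨(0,8)⟩| = 3, so |H| is a multiple of lcm(6, 3) = 6 and divides |G| = 36.
Closing under the operation: H = {(0,0), (0,2), (0,4), (0,6), (0,8), (0,10), (1,0), (1,2), (1,4), (1,6), (1,8), (1,10), (2,0), (2,2), (2,4), (2,6), (2,8), (2,10)}, so |H| = 18.

18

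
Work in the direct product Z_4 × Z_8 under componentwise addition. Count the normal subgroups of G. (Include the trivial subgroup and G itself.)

G is abelian, so every subgroup is normal.
G has 22 subgroups in total, hence 22 normal subgroups.

22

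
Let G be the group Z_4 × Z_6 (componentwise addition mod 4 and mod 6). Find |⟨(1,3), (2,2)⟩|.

12

|⟨(1,3)⟩| = 4 and |⟨(2,2)⟩| = 6, so |H| is a multiple of lcm(4, 6) = 12 and divides |G| = 24.
Closing under the operation: H = {(0,0), (0,2), (0,4), (1,1), (1,3), (1,5), (2,0), (2,2), (2,4), (3,1), (3,3), (3,5)}, so |H| = 12.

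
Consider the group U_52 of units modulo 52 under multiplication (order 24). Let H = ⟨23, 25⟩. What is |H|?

|⟨23⟩| = 6 and |⟨25⟩| = 2, so |H| is a multiple of lcm(6, 2) = 6 and divides |G| = 24.
Closing under the operation: H = {1, 3, 9, 17, 23, 25, 27, 29, 35, 43, 49, 51}, so |H| = 12.

12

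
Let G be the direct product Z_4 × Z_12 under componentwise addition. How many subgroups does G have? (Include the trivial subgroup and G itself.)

30

|G| = 48, so by Lagrange every subgroup order divides 48. Divisors: 1, 2, 3, 4, 6, 8, 12, 16, 24, 48.
Subgroups by order — order 1: 1; order 2: 3; order 3: 1; order 4: 7; order 6: 3; order 8: 3; order 12: 7; order 16: 1; order 24: 3; order 48: 1.
Total: 1 + 3 + 1 + 7 + 3 + 3 + 7 + 1 + 3 + 1 = 30.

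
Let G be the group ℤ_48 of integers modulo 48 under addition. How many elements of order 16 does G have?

8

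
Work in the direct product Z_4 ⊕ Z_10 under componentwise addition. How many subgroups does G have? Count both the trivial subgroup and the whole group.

16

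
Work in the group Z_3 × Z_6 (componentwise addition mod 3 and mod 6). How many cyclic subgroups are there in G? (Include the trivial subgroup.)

Group the elements of G by the cyclic subgroup they generate; each cyclic subgroup of order d accounts for φ(d) elements.
Cyclic subgroups by order — order 1: 1; order 2: 1; order 3: 4; order 6: 4.
Total: 10.

10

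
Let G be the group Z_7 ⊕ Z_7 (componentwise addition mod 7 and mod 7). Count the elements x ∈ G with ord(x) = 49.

0

An element (a,b) has order lcm(ord(a), ord(b)); count pairs with lcm equal to 49.
Enumerating gives 0 such elements.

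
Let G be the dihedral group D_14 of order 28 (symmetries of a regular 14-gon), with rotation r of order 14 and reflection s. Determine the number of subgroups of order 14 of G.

|G| = 28 and 14 | 28, so subgroups of order 14 are possible by Lagrange.
The subgroups of order 14 are: {e, r, r^2, r^3, r^4, r^5, r^6, r^7, r^8, r^9, r^10, r^11, r^12, r^13}; {e, r^2, r^4, r^6, r^8, r^10, r^12, s, r^2s, r^4s, r^6s, r^8s, r^10s, r^12s}; {e, r^2, r^4, r^6, r^8, r^10, r^12, rs, r^3s, r^5s, r^7s, r^9s, r^11s, r^13s}.
So G has 3 subgroups of order 14.

3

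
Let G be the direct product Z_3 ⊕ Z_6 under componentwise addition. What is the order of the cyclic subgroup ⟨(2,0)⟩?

The order of (2,0) in Z_3 × Z_6 is lcm(ord(2) in Z_3, ord(0) in Z_6).
ord(2) = 3 and ord(0) = 1, so |⟨(2,0)⟩| = lcm(3, 1) = 3.

3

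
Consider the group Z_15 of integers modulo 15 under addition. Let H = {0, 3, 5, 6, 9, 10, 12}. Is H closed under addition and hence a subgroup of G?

|H| = 7 does not divide |G| = 15, so by Lagrange H is not a subgroup.

No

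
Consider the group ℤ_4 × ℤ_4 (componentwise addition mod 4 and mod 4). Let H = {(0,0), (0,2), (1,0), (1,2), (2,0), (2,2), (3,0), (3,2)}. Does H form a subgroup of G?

|H| = 8 divides |G| = 16, consistent with Lagrange.
H contains the identity, every element's inverse is in H, and H is closed under +: it is a subgroup.

Yes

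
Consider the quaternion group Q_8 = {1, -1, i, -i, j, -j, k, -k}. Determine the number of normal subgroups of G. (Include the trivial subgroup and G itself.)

G has 6 subgroups. Checking conjugation-invariance by order — order 1: 1/1 normal; order 2: 1/1 normal; order 4: 3/3 normal; order 8: 1/1 normal.
Total normal subgroups: 6.

6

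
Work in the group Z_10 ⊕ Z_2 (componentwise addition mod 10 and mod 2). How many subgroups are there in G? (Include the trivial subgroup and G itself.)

|G| = 20, so by Lagrange every subgroup order divides 20. Divisors: 1, 2, 4, 5, 10, 20.
Subgroups by order — order 1: 1; order 2: 3; order 4: 1; order 5: 1; order 10: 3; order 20: 1.
Total: 1 + 3 + 1 + 1 + 3 + 1 = 10.

10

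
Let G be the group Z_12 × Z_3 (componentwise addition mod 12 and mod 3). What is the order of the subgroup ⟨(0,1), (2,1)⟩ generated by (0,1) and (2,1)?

|⟨(0,1)⟩| = 3 and |⟨(2,1)⟩| = 6, so |H| is a multiple of lcm(3, 6) = 6 and divides |G| = 36.
Closing under the operation: H = {(0,0), (0,1), (0,2), (2,0), (2,1), (2,2), (4,0), (4,1), (4,2), (6,0), (6,1), (6,2), (8,0), (8,1), (8,2), (10,0), (10,1), (10,2)}, so |H| = 18.

18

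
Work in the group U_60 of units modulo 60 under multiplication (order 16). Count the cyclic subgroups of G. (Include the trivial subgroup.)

12

Each element a generates a cyclic subgroup ⟨a⟩; distinct elements may generate the same one (a cyclic group of order d has φ(d) generators).
Cyclic subgroups by order — order 1: 1; order 2: 7; order 4: 4.
Total: 12.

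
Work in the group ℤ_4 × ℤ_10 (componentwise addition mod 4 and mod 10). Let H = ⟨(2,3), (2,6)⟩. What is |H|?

20

|⟨(2,3)⟩| = 10 and |⟨(2,6)⟩| = 10, so |H| is a multiple of lcm(10, 10) = 10 and divides |G| = 40.
Closing under the operation: H = {(0,0), (0,1), (0,2), (0,3), (0,4), (0,5), (0,6), (0,7), (0,8), (0,9), (2,0), (2,1), (2,2), (2,3), (2,4), (2,5), (2,6), (2,7), (2,8), (2,9)}, so |H| = 20.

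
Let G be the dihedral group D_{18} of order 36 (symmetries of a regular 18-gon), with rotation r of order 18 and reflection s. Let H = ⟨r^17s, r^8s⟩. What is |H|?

|⟨r^17s⟩| = 2 and |⟨r^8s⟩| = 2, so |H| is a multiple of lcm(2, 2) = 2 and divides |G| = 36.
Closing under the operation: H = {e, r^9, r^8s, r^17s}, so |H| = 4.

4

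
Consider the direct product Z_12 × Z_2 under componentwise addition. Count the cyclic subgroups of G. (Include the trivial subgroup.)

Each element a generates a cyclic subgroup ⟨a⟩; distinct elements may generate the same one (a cyclic group of order d has φ(d) generators).
Cyclic subgroups by order — order 1: 1; order 2: 3; order 3: 1; order 4: 2; order 6: 3; order 12: 2.
Total: 12.

12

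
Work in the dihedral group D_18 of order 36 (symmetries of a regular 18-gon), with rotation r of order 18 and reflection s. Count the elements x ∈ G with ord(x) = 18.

6

The elements of order 18 are: r, r^5, r^7, r^11, r^13, r^17.
That's 6.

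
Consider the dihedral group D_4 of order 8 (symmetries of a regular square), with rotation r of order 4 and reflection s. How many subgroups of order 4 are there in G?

|G| = 8 and 4 | 8, so subgroups of order 4 are possible by Lagrange.
The subgroups of order 4 are: {e, r, r^2, r^3}; {e, r^2, s, r^2s}; {e, r^2, rs, r^3s}.
So G has 3 subgroups of order 4.

3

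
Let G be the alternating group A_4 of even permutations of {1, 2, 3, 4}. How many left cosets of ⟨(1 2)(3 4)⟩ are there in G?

6

|⟨(1 2)(3 4)⟩| = 2 and |G| = 12.
By Lagrange, [G : H] = |G|/|H| = 12/2 = 6.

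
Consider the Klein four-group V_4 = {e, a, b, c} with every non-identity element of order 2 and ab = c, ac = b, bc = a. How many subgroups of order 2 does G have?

3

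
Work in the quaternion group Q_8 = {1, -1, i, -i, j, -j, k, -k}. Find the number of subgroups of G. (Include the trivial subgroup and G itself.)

|G| = 8, so by Lagrange every subgroup order divides 8. Divisors: 1, 2, 4, 8.
Subgroups by order — order 1: 1; order 2: 1; order 4: 3; order 8: 1.
Total: 1 + 1 + 3 + 1 = 6.

6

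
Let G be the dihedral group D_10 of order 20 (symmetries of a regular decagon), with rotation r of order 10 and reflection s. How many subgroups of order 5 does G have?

1

|G| = 20 and 5 | 20, so subgroups of order 5 are possible by Lagrange.
The subgroups of order 5 are: {e, r^2, r^4, r^6, r^8}.
So G has 1 subgroup of order 5.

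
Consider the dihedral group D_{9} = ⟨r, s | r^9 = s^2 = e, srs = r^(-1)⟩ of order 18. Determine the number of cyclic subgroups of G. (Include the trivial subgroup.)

12

Group the elements of G by the cyclic subgroup they generate; each cyclic subgroup of order d accounts for φ(d) elements.
Cyclic subgroups by order — order 1: 1; order 2: 9; order 3: 1; order 9: 1.
Total: 12.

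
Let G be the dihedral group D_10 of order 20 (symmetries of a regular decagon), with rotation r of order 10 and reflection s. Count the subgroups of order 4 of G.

5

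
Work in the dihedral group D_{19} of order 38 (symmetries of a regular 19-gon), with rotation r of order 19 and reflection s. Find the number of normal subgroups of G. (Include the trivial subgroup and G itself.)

G has 22 subgroups. Checking conjugation-invariance by order — order 1: 1/1 normal; order 2: 0/19 normal; order 19: 1/1 normal; order 38: 1/1 normal.
Total normal subgroups: 3.

3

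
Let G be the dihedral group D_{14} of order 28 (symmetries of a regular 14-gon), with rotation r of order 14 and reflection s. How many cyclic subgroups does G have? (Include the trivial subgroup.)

Each element a generates a cyclic subgroup ⟨a⟩; distinct elements may generate the same one (a cyclic group of order d has φ(d) generators).
Cyclic subgroups by order — order 1: 1; order 2: 15; order 7: 1; order 14: 1.
Total: 18.

18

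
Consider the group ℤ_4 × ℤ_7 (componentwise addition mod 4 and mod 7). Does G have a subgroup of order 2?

Yes

2 | 28. A subgroup of order 2 is {(0,0), (2,0)}.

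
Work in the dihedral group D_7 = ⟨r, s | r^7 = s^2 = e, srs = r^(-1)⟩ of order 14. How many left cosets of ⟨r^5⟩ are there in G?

|⟨r^5⟩| = 7 and |G| = 14.
By Lagrange, [G : H] = |G|/|H| = 14/7 = 2.

2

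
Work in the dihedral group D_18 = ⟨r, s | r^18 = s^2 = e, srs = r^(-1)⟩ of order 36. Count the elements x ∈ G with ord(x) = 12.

0

No element of G has order 12 (even though 12 | 36).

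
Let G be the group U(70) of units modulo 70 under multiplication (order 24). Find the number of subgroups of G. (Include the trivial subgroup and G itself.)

16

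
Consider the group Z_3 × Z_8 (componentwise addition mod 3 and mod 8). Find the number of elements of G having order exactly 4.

An element (a,b) has order lcm(ord(a), ord(b)); count pairs with lcm equal to 4.
Enumerating gives 2 such elements.

2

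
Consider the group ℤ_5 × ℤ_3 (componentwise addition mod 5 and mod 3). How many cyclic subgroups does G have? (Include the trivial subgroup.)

A cyclic subgroup of order d is generated by each of its φ(d) elements of order d, so the cyclic subgroups of order d number (#elements of order d)/φ(d).
Cyclic subgroups by order — order 1: 1; order 3: 1; order 5: 1; order 15: 1.
Total: 4.

4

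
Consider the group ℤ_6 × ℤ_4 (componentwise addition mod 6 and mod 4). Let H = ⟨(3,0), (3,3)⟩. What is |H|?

|⟨(3,0)⟩| = 2 and |⟨(3,3)⟩| = 4, so |H| is a multiple of lcm(2, 4) = 4 and divides |G| = 24.
Closing under the operation: H = {(0,0), (0,1), (0,2), (0,3), (3,0), (3,1), (3,2), (3,3)}, so |H| = 8.

8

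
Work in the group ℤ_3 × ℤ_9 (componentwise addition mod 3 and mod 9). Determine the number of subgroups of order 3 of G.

|G| = 27 and 3 | 27, so subgroups of order 3 are possible by Lagrange.
The subgroups of order 3 are: {(0,0), (0,3), (0,6)}; {(0,0), (1,0), (2,0)}; {(0,0), (1,3), (2,6)}; {(0,0), (1,6), (2,3)}.
So G has 4 subgroups of order 3.

4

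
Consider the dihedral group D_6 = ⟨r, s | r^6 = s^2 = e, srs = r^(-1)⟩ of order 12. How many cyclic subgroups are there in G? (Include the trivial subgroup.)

Group the elements of G by the cyclic subgroup they generate; each cyclic subgroup of order d accounts for φ(d) elements.
Cyclic subgroups by order — order 1: 1; order 2: 7; order 3: 1; order 6: 1.
Total: 10.

10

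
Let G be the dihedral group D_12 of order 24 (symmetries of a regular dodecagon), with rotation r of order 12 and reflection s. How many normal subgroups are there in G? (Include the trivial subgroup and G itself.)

G has 34 subgroups. Checking conjugation-invariance by order — order 1: 1/1 normal; order 2: 1/13 normal; order 3: 1/1 normal; order 4: 1/7 normal; order 6: 1/5 normal; order 8: 0/3 normal; order 12: 3/3 normal; order 24: 1/1 normal.
Total normal subgroups: 9.

9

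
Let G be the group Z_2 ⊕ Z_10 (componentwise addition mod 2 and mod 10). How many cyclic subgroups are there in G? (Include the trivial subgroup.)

Group the elements of G by the cyclic subgroup they generate; each cyclic subgroup of order d accounts for φ(d) elements.
Cyclic subgroups by order — order 1: 1; order 2: 3; order 5: 1; order 10: 3.
Total: 8.

8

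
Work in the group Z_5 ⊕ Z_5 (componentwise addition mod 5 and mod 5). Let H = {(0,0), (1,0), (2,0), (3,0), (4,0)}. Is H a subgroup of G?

|H| = 5 divides |G| = 25, consistent with Lagrange.
H contains the identity, every element's inverse is in H, and H is closed under +: it is a subgroup.
In fact H = ⟨(4,0)⟩.

Yes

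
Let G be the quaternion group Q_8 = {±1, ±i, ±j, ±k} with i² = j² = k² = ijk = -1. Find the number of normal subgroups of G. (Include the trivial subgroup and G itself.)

G has 6 subgroups. Checking conjugation-invariance by order — order 1: 1/1 normal; order 2: 1/1 normal; order 4: 3/3 normal; order 8: 1/1 normal.
Total normal subgroups: 6.

6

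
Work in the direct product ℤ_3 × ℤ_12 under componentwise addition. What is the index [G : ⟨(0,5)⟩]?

|⟨(0,5)⟩| = 12 and |G| = 36.
By Lagrange, [G : H] = |G|/|H| = 36/12 = 3.

3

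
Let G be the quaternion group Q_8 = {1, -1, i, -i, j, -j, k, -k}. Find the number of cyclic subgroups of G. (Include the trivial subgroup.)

5

A cyclic subgroup of order d is generated by each of its φ(d) elements of order d, so the cyclic subgroups of order d number (#elements of order d)/φ(d).
Cyclic subgroups by order — order 1: 1; order 2: 1; order 4: 3.
Total: 5.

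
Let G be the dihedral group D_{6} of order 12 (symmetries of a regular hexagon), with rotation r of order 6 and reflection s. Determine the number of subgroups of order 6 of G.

|G| = 12 and 6 | 12, so subgroups of order 6 are possible by Lagrange.
The subgroups of order 6 are: {e, r, r^2, r^3, r^4, r^5}; {e, r^2, r^4, s, r^2s, r^4s}; {e, r^2, r^4, rs, r^3s, r^5s}.
So G has 3 subgroups of order 6.

3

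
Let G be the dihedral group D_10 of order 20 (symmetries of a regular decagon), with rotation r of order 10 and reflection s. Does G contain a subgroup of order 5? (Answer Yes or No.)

Yes

5 | 20. A subgroup of order 5 is {e, r^2, r^4, r^6, r^8}.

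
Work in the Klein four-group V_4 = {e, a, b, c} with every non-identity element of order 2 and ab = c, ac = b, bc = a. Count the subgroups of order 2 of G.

3

|G| = 4 and 2 | 4, so subgroups of order 2 are possible by Lagrange.
The subgroups of order 2 are: {e, a}; {e, b}; {e, c}.
So G has 3 subgroups of order 2.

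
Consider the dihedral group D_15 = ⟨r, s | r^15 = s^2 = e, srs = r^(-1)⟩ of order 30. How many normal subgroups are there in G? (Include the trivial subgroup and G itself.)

5

G has 28 subgroups. Checking conjugation-invariance by order — order 1: 1/1 normal; order 2: 0/15 normal; order 3: 1/1 normal; order 5: 1/1 normal; order 6: 0/5 normal; order 10: 0/3 normal; order 15: 1/1 normal; order 30: 1/1 normal.
Total normal subgroups: 5.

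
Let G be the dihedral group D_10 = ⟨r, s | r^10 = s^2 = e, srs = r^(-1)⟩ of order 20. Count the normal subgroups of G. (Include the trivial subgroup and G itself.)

G has 22 subgroups. Checking conjugation-invariance by order — order 1: 1/1 normal; order 2: 1/11 normal; order 4: 0/5 normal; order 5: 1/1 normal; order 10: 3/3 normal; order 20: 1/1 normal.
Total normal subgroups: 7.

7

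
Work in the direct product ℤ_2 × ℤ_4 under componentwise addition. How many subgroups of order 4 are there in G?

3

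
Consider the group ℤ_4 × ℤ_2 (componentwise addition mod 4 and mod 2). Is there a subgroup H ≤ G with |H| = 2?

Yes

2 | 8. A subgroup of order 2 is {(0,0), (0,1)}.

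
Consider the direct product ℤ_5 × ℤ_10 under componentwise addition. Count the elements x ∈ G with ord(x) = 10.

An element (a,b) has order lcm(ord(a), ord(b)); count pairs with lcm equal to 10.
Enumerating gives 24 such elements.

24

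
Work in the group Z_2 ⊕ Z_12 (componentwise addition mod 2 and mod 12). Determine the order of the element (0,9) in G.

The order of (0,9) in Z_2 × Z_12 is lcm(ord(0) in Z_2, ord(9) in Z_12).
ord(0) = 1 and ord(9) = 4, so |⟨(0,9)⟩| = lcm(1, 4) = 4.

4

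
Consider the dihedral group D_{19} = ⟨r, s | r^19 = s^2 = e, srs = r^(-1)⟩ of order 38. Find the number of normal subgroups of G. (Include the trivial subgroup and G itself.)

G has 22 subgroups. Checking conjugation-invariance by order — order 1: 1/1 normal; order 2: 0/19 normal; order 19: 1/1 normal; order 38: 1/1 normal.
Total normal subgroups: 3.

3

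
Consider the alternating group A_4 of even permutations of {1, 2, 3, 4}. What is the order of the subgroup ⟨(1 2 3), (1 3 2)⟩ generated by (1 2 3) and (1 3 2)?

3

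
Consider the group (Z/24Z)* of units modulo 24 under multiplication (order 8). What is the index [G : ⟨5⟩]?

4

|⟨5⟩| = 2 and |G| = 8.
By Lagrange, [G : H] = |G|/|H| = 8/2 = 4.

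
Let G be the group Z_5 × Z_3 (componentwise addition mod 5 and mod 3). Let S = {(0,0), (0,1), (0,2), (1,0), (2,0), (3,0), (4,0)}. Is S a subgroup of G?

|S| = 7 does not divide |G| = 15, so by Lagrange S is not a subgroup.

No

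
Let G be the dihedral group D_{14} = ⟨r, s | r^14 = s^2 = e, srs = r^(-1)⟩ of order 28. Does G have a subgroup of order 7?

Yes

7 | 28. A subgroup of order 7 is {e, r^2, r^4, r^6, r^8, r^10, r^12}.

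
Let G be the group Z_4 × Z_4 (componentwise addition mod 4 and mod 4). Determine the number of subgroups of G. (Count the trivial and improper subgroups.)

15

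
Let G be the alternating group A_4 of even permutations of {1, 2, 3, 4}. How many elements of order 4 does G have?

0

No element of G has order 4 (even though 4 | 12).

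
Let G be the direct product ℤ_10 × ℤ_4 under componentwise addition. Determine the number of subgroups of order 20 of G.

3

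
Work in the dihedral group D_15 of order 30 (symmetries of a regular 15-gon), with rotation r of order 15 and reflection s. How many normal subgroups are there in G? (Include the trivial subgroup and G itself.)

5

G has 28 subgroups. Checking conjugation-invariance by order — order 1: 1/1 normal; order 2: 0/15 normal; order 3: 1/1 normal; order 5: 1/1 normal; order 6: 0/5 normal; order 10: 0/3 normal; order 15: 1/1 normal; order 30: 1/1 normal.
Total normal subgroups: 5.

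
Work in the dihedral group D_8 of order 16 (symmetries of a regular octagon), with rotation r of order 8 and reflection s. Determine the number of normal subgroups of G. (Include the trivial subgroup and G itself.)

7

G has 19 subgroups. Checking conjugation-invariance by order — order 1: 1/1 normal; order 2: 1/9 normal; order 4: 1/5 normal; order 8: 3/3 normal; order 16: 1/1 normal.
Total normal subgroups: 7.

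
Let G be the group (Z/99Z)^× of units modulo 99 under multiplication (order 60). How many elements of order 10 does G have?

Enumerating element orders in G gives 12 elements of order 10.

12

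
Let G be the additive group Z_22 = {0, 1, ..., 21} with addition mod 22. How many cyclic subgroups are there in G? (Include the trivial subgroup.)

4

Each element a generates a cyclic subgroup ⟨a⟩; distinct elements may generate the same one (a cyclic group of order d has φ(d) generators).
Cyclic subgroups by order — order 1: 1; order 2: 1; order 11: 1; order 22: 1.
Total: 4.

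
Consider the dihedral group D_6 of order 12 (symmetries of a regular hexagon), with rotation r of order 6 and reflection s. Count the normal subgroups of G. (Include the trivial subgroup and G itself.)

G has 16 subgroups. Checking conjugation-invariance by order — order 1: 1/1 normal; order 2: 1/7 normal; order 3: 1/1 normal; order 4: 0/3 normal; order 6: 3/3 normal; order 12: 1/1 normal.
Total normal subgroups: 7.

7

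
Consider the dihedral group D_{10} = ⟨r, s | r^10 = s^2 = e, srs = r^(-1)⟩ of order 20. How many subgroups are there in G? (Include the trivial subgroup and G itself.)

22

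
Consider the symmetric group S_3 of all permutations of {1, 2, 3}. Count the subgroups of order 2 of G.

3

|G| = 6 and 2 | 6, so subgroups of order 2 are possible by Lagrange.
The subgroups of order 2 are: {e, (1 2)}; {e, (1 3)}; {e, (2 3)}.
So G has 3 subgroups of order 2.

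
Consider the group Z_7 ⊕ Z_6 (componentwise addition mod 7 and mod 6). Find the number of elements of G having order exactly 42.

An element (a,b) has order lcm(ord(a), ord(b)); count pairs with lcm equal to 42.
Enumerating gives 12 such elements.

12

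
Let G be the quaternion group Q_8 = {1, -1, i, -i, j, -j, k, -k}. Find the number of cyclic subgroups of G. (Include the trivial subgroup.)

Each element a generates a cyclic subgroup ⟨a⟩; distinct elements may generate the same one (a cyclic group of order d has φ(d) generators).
Cyclic subgroups by order — order 1: 1; order 2: 1; order 4: 3.
Total: 5.

5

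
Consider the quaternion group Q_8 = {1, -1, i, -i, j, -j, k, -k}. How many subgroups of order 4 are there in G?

|G| = 8 and 4 | 8, so subgroups of order 4 are possible by Lagrange.
The subgroups of order 4 are: {1, -1, i, -i}; {1, -1, j, -j}; {1, -1, k, -k}.
So G has 3 subgroups of order 4.

3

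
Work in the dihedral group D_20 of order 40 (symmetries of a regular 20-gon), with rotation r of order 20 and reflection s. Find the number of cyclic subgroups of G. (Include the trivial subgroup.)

Group the elements of G by the cyclic subgroup they generate; each cyclic subgroup of order d accounts for φ(d) elements.
Cyclic subgroups by order — order 1: 1; order 2: 21; order 4: 1; order 5: 1; order 10: 1; order 20: 1.
Total: 26.

26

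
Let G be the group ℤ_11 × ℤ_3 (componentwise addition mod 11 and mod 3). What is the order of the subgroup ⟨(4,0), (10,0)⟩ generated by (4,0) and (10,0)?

11

|⟨(4,0)⟩| = 11 and |⟨(10,0)⟩| = 11, so |H| is a multiple of lcm(11, 11) = 11 and divides |G| = 33.
Closing under the operation: H = {(0,0), (1,0), (2,0), (3,0), (4,0), (5,0), (6,0), (7,0), (8,0), (9,0), (10,0)}, so |H| = 11.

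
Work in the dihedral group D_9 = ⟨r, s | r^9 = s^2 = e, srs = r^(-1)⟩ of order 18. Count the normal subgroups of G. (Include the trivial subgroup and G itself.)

4

G has 16 subgroups. Checking conjugation-invariance by order — order 1: 1/1 normal; order 2: 0/9 normal; order 3: 1/1 normal; order 6: 0/3 normal; order 9: 1/1 normal; order 18: 1/1 normal.
Total normal subgroups: 4.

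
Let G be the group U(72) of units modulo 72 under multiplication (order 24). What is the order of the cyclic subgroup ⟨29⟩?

6

Compute successive powers of 29 mod 72: 29, 49, 53, 25, 5, 1; 29^6 ≡ 1 (mod 72).
So |⟨29⟩| = 6.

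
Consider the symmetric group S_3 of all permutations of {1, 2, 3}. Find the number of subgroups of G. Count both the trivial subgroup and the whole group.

6

|G| = 6, so by Lagrange every subgroup order divides 6. Divisors: 1, 2, 3, 6.
Subgroups by order — order 1: 1; order 2: 3; order 3: 1; order 6: 1.
Total: 1 + 3 + 1 + 1 = 6.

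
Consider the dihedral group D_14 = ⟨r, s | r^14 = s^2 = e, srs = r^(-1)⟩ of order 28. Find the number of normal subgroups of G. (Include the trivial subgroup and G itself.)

G has 28 subgroups. Checking conjugation-invariance by order — order 1: 1/1 normal; order 2: 1/15 normal; order 4: 0/7 normal; order 7: 1/1 normal; order 14: 3/3 normal; order 28: 1/1 normal.
Total normal subgroups: 7.

7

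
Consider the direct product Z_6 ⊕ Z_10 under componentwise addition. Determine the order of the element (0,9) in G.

The order of (0,9) in Z_6 × Z_10 is lcm(ord(0) in Z_6, ord(9) in Z_10).
ord(0) = 1 and ord(9) = 10, so |⟨(0,9)⟩| = lcm(1, 10) = 10.

10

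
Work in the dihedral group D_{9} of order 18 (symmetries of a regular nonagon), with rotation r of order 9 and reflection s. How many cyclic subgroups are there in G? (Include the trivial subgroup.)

A cyclic subgroup of order d is generated by each of its φ(d) elements of order d, so the cyclic subgroups of order d number (#elements of order d)/φ(d).
Cyclic subgroups by order — order 1: 1; order 2: 9; order 3: 1; order 9: 1.
Total: 12.

12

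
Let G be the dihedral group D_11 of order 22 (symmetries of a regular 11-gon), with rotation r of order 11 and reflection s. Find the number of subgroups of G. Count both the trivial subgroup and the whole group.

14

|G| = 22, so by Lagrange every subgroup order divides 22. Divisors: 1, 2, 11, 22.
Subgroups by order — order 1: 1; order 2: 11; order 11: 1; order 22: 1.
Total: 1 + 11 + 1 + 1 = 14.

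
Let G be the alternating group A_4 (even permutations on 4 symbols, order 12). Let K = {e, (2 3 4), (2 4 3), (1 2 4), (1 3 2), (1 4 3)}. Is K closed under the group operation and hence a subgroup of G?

(1 3 2) ∈ K but its inverse (1 2 3) ∉ K, so K is not a subgroup.

No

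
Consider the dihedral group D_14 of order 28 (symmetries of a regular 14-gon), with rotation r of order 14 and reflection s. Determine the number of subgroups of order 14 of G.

|G| = 28 and 14 | 28, so subgroups of order 14 are possible by Lagrange.
The subgroups of order 14 are: {e, r, r^2, r^3, r^4, r^5, r^6, r^7, r^8, r^9, r^10, r^11, r^12, r^13}; {e, r^2, r^4, r^6, r^8, r^10, r^12, s, r^2s, r^4s, r^6s, r^8s, r^10s, r^12s}; {e, r^2, r^4, r^6, r^8, r^10, r^12, rs, r^3s, r^5s, r^7s, r^9s, r^11s, r^13s}.
So G has 3 subgroups of order 14.

3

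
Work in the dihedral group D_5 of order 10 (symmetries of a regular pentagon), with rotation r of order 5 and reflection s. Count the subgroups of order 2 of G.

5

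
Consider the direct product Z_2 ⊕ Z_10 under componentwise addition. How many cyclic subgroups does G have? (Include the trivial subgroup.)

8

Each element a generates a cyclic subgroup ⟨a⟩; distinct elements may generate the same one (a cyclic group of order d has φ(d) generators).
Cyclic subgroups by order — order 1: 1; order 2: 3; order 5: 1; order 10: 3.
Total: 8.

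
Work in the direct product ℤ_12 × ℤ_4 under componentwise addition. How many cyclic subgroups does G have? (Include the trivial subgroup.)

20

A cyclic subgroup of order d is generated by each of its φ(d) elements of order d, so the cyclic subgroups of order d number (#elements of order d)/φ(d).
Cyclic subgroups by order — order 1: 1; order 2: 3; order 3: 1; order 4: 6; order 6: 3; order 12: 6.
Total: 20.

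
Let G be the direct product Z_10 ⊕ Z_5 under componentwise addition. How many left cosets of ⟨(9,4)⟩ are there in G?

5

|⟨(9,4)⟩| = 10 and |G| = 50.
By Lagrange, [G : H] = |G|/|H| = 50/10 = 5.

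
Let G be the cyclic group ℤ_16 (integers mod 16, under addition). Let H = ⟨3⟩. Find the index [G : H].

1

|⟨3⟩| = 16 and |G| = 16.
By Lagrange, [G : H] = |G|/|H| = 16/16 = 1.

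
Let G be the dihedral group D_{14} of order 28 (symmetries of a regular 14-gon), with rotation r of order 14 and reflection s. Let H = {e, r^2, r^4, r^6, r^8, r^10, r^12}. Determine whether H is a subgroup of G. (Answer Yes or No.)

|H| = 7 divides |G| = 28, consistent with Lagrange.
H contains the identity, every element's inverse is in H, and H is closed under ·: it is a subgroup.
In fact H = ⟨r^4⟩.

Yes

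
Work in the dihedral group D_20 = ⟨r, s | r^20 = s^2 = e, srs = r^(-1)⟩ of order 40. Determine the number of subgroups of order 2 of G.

21

|G| = 40 and 2 | 40, so subgroups of order 2 are possible by Lagrange.
The subgroups of order 2 are: {e, r^10}; {e, r^10s}; {e, r^11s}; {e, r^12s}; … (21 in all).
So G has 21 subgroups of order 2.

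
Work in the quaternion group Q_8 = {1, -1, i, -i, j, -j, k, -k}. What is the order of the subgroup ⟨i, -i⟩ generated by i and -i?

4

|⟨i⟩| = 4 and |⟨-i⟩| = 4, so |H| is a multiple of lcm(4, 4) = 4 and divides |G| = 8.
Closing under the operation: H = {1, -1, i, -i}, so |H| = 4.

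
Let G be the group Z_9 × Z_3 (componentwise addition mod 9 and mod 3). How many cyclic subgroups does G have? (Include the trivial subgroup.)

8

Group the elements of G by the cyclic subgroup they generate; each cyclic subgroup of order d accounts for φ(d) elements.
Cyclic subgroups by order — order 1: 1; order 3: 4; order 9: 3.
Total: 8.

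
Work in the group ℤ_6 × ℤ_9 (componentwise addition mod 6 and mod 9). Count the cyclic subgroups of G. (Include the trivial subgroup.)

Group the elements of G by the cyclic subgroup they generate; each cyclic subgroup of order d accounts for φ(d) elements.
Cyclic subgroups by order — order 1: 1; order 2: 1; order 3: 4; order 6: 4; order 9: 3; order 18: 3.
Total: 16.

16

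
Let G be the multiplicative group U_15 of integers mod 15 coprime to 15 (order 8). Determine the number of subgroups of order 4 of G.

3

|G| = 8 and 4 | 8, so subgroups of order 4 are possible by Lagrange.
The subgroups of order 4 are: {1, 4, 11, 14}; {1, 4, 7, 13}; {1, 2, 4, 8}.
So G has 3 subgroups of order 4.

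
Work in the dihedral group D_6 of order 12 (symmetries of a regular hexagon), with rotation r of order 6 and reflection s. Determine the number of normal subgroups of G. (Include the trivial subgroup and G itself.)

G has 16 subgroups. Checking conjugation-invariance by order — order 1: 1/1 normal; order 2: 1/7 normal; order 3: 1/1 normal; order 4: 0/3 normal; order 6: 3/3 normal; order 12: 1/1 normal.
Total normal subgroups: 7.

7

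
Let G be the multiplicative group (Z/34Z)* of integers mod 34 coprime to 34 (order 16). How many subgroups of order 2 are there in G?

1

|G| = 16 and 2 | 16, so subgroups of order 2 are possible by Lagrange.
The subgroups of order 2 are: {1, 33}.
So G has 1 subgroup of order 2.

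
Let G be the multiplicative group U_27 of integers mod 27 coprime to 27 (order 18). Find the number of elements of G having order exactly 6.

2

The elements of order 6 are: 8, 17.
That's 2.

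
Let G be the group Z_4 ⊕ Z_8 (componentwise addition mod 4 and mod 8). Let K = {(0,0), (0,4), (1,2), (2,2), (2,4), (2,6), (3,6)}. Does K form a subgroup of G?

No

|K| = 7 does not divide |G| = 32, so by Lagrange K is not a subgroup.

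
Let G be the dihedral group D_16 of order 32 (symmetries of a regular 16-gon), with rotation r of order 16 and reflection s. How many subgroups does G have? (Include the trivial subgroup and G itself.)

|G| = 32, so by Lagrange every subgroup order divides 32. Divisors: 1, 2, 4, 8, 16, 32.
Subgroups by order — order 1: 1; order 2: 17; order 4: 9; order 8: 5; order 16: 3; order 32: 1.
Total: 1 + 17 + 9 + 5 + 3 + 1 = 36.

36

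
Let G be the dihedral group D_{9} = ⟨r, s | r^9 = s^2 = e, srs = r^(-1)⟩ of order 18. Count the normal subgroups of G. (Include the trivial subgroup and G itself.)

G has 16 subgroups. Checking conjugation-invariance by order — order 1: 1/1 normal; order 2: 0/9 normal; order 3: 1/1 normal; order 6: 0/3 normal; order 9: 1/1 normal; order 18: 1/1 normal.
Total normal subgroups: 4.

4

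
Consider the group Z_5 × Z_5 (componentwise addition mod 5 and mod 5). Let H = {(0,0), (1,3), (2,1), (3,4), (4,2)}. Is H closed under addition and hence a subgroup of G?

|H| = 5 divides |G| = 25, consistent with Lagrange.
H contains the identity, every element's inverse is in H, and H is closed under +: it is a subgroup.
In fact H = ⟨(2,1)⟩.

Yes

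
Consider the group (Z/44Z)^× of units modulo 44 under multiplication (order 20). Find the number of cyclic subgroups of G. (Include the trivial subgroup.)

8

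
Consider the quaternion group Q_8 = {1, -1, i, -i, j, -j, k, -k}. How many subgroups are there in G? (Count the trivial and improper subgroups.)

6

|G| = 8, so by Lagrange every subgroup order divides 8. Divisors: 1, 2, 4, 8.
Subgroups by order — order 1: 1; order 2: 1; order 4: 3; order 8: 1.
Total: 1 + 1 + 3 + 1 = 6.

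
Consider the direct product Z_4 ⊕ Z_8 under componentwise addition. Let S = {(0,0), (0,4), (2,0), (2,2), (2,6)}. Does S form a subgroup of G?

|S| = 5 does not divide |G| = 32, so by Lagrange S is not a subgroup.

No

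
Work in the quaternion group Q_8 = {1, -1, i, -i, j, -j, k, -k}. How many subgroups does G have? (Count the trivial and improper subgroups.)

6

|G| = 8, so by Lagrange every subgroup order divides 8. Divisors: 1, 2, 4, 8.
Subgroups by order — order 1: 1; order 2: 1; order 4: 3; order 8: 1.
Total: 1 + 1 + 3 + 1 = 6.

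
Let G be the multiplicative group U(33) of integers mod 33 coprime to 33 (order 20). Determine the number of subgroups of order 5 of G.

1

|G| = 20 and 5 | 20, so subgroups of order 5 are possible by Lagrange.
The subgroups of order 5 are: {1, 4, 16, 25, 31}.
So G has 1 subgroup of order 5.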